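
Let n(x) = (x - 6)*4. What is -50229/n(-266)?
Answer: 50229/1088 ≈ 46.166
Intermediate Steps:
n(x) = -24 + 4*x (n(x) = (-6 + x)*4 = -24 + 4*x)
-50229/n(-266) = -50229/(-24 + 4*(-266)) = -50229/(-24 - 1064) = -50229/(-1088) = -50229*(-1/1088) = 50229/1088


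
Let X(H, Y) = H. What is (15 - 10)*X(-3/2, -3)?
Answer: -15/2 ≈ -7.5000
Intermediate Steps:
(15 - 10)*X(-3/2, -3) = (15 - 10)*(-3/2) = 5*(-3*½) = 5*(-3/2) = -15/2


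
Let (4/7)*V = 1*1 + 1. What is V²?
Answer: 49/4 ≈ 12.250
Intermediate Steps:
V = 7/2 (V = 7*(1*1 + 1)/4 = 7*(1 + 1)/4 = (7/4)*2 = 7/2 ≈ 3.5000)
V² = (7/2)² = 49/4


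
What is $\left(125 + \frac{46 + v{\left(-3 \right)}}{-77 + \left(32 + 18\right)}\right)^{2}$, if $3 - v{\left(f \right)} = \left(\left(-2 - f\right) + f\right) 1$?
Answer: $\frac{1227664}{81} \approx 15156.0$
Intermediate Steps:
$v{\left(f \right)} = 5$ ($v{\left(f \right)} = 3 - \left(\left(-2 - f\right) + f\right) 1 = 3 - \left(-2\right) 1 = 3 - -2 = 3 + 2 = 5$)
$\left(125 + \frac{46 + v{\left(-3 \right)}}{-77 + \left(32 + 18\right)}\right)^{2} = \left(125 + \frac{46 + 5}{-77 + \left(32 + 18\right)}\right)^{2} = \left(125 + \frac{51}{-77 + 50}\right)^{2} = \left(125 + \frac{51}{-27}\right)^{2} = \left(125 + 51 \left(- \frac{1}{27}\right)\right)^{2} = \left(125 - \frac{17}{9}\right)^{2} = \left(\frac{1108}{9}\right)^{2} = \frac{1227664}{81}$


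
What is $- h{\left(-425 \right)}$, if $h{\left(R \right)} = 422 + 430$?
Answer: $-852$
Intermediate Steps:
$h{\left(R \right)} = 852$
$- h{\left(-425 \right)} = \left(-1\right) 852 = -852$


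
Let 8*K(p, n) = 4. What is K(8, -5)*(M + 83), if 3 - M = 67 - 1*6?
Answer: 25/2 ≈ 12.500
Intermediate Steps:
K(p, n) = ½ (K(p, n) = (⅛)*4 = ½)
M = -58 (M = 3 - (67 - 1*6) = 3 - (67 - 6) = 3 - 1*61 = 3 - 61 = -58)
K(8, -5)*(M + 83) = (-58 + 83)/2 = (½)*25 = 25/2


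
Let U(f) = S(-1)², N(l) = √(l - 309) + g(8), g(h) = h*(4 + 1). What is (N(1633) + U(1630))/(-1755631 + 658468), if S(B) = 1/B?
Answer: -41/1097163 - 2*√331/1097163 ≈ -7.0534e-5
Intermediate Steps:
g(h) = 5*h (g(h) = h*5 = 5*h)
N(l) = 40 + √(-309 + l) (N(l) = √(l - 309) + 5*8 = √(-309 + l) + 40 = 40 + √(-309 + l))
U(f) = 1 (U(f) = (1/(-1))² = (-1)² = 1)
(N(1633) + U(1630))/(-1755631 + 658468) = ((40 + √(-309 + 1633)) + 1)/(-1755631 + 658468) = ((40 + √1324) + 1)/(-1097163) = ((40 + 2*√331) + 1)*(-1/1097163) = (41 + 2*√331)*(-1/1097163) = -41/1097163 - 2*√331/1097163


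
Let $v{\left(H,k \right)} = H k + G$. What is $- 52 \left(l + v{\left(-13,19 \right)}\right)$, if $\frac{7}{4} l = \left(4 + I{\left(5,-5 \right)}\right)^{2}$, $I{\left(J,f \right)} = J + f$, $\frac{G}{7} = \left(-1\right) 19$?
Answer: $\frac{134992}{7} \approx 19285.0$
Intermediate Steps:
$G = -133$ ($G = 7 \left(\left(-1\right) 19\right) = 7 \left(-19\right) = -133$)
$v{\left(H,k \right)} = -133 + H k$ ($v{\left(H,k \right)} = H k - 133 = -133 + H k$)
$l = \frac{64}{7}$ ($l = \frac{4 \left(4 + \left(5 - 5\right)\right)^{2}}{7} = \frac{4 \left(4 + 0\right)^{2}}{7} = \frac{4 \cdot 4^{2}}{7} = \frac{4}{7} \cdot 16 = \frac{64}{7} \approx 9.1429$)
$- 52 \left(l + v{\left(-13,19 \right)}\right) = - 52 \left(\frac{64}{7} - 380\right) = \left(-52\right) \left(- \frac{2596}{7}\right) = \frac{134992}{7}$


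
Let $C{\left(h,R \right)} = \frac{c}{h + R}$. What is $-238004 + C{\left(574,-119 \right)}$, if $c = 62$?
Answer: $- \frac{108291758}{455} \approx -2.38 \cdot 10^{5}$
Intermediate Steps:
$C{\left(h,R \right)} = \frac{62}{R + h}$ ($C{\left(h,R \right)} = \frac{62}{h + R} = \frac{62}{R + h}$)
$-238004 + C{\left(574,-119 \right)} = -238004 + \frac{62}{-119 + 574} = -238004 + \frac{62}{455} = - \frac{108291758}{455}$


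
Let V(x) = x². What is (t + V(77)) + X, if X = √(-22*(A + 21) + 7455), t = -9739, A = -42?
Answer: -3810 + √7917 ≈ -3721.0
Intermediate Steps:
X = √7917 (X = √(-22*(-42 + 21) + 7455) = √(-22*(-21) + 7455) = √(462 + 7455) = √7917 ≈ 88.978)
(t + V(77)) + X = (-9739 + 77²) + √7917 = (-9739 + 5929) + √7917 = -3810 + √7917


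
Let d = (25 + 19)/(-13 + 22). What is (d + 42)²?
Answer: 178084/81 ≈ 2198.6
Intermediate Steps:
d = 44/9 ≈ 4.8889
(d + 42)² = (44/9 + 42)² = (422/9)² = 178084/81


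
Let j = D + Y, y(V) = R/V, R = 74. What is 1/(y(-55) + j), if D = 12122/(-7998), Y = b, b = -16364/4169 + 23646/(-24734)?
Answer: -1030902669885/7981513751758 ≈ -0.12916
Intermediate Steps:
y(V) = 74/V
b = -251663675/51558023 (b = -16364*1/4169 + 23646*(-1/24734) = -16364/4169 - 11823/12367 = -251663675/51558023 ≈ -4.8812)
Y = -251663675/51558023 ≈ -4.8812
D = -6061/3999 (D = 12122*(-1/7998) = -6061/3999 ≈ -1.5156)
j = -1318896213728/206180533977 (j = -6061/3999 - 251663675/51558023 = -1318896213728/206180533977 ≈ -6.3968)
1/(y(-55) + j) = 1/(74/(-55) - 1318896213728/206180533977) = 1/(74*(-1/55) - 1318896213728/206180533977) = 1/(-74/55 - 1318896213728/206180533977) = 1/(-7981513751758/1030902669885) = -1030902669885/7981513751758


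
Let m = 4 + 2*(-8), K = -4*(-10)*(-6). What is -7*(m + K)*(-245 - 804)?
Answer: -1850436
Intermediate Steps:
K = -240 (K = 40*(-6) = -240)
m = -12 (m = 4 - 16 = -12)
-7*(m + K)*(-245 - 804) = -7*(-12 - 240)*(-245 - 804) = -(-1764)*(-1049) = -7*264348 = -1850436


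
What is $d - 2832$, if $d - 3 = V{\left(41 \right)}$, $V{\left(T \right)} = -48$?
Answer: $-2877$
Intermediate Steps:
$d = -45$ ($d = 3 - 48 = -45$)
$d - 2832 = -45 - 2832 = -2877$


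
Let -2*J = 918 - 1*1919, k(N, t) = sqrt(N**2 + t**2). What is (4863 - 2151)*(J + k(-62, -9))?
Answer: 1357356 + 13560*sqrt(157) ≈ 1.5273e+6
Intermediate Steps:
J = 1001/2 (J = -(918 - 1*1919)/2 = -(918 - 1919)/2 = -1/2*(-1001) = 1001/2 ≈ 500.50)
(4863 - 2151)*(J + k(-62, -9)) = (4863 - 2151)*(1001/2 + sqrt((-62)**2 + (-9)**2)) = 2712*(1001/2 + sqrt(3844 + 81)) = 2712*(1001/2 + sqrt(3925)) = 2712*(1001/2 + 5*sqrt(157)) = 1357356 + 13560*sqrt(157)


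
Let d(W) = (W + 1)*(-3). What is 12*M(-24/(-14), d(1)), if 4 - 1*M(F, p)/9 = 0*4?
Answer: 432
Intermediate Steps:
d(W) = -3 - 3*W (d(W) = (1 + W)*(-3) = -3 - 3*W)
M(F, p) = 36 (M(F, p) = 36 - 0*4 = 36 - 9*0 = 36 + 0 = 36)
12*M(-24/(-14), d(1)) = 12*36 = 432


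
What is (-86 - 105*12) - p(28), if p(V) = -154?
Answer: -1192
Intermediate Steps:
(-86 - 105*12) - p(28) = (-86 - 105*12) - 1*(-154) = (-86 - 1260) + 154 = -1346 + 154 = -1192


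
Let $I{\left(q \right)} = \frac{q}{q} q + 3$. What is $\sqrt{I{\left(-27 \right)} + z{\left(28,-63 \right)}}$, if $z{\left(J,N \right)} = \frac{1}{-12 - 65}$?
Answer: $\frac{43 i \sqrt{77}}{77} \approx 4.9003 i$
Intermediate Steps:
$z{\left(J,N \right)} = - \frac{1}{77}$ ($z{\left(J,N \right)} = \frac{1}{-77} = - \frac{1}{77}$)
$I{\left(q \right)} = 3 + q$ ($I{\left(q \right)} = 1 q + 3 = q + 3 = 3 + q$)
$\sqrt{I{\left(-27 \right)} + z{\left(28,-63 \right)}} = \sqrt{\left(3 - 27\right) - \frac{1}{77}} = \sqrt{-24 - \frac{1}{77}} = \sqrt{- \frac{1849}{77}} = \frac{43 i \sqrt{77}}{77}$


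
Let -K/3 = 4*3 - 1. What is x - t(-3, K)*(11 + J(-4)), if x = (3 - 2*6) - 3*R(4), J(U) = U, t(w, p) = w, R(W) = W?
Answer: 0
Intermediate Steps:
K = -33 (K = -3*(4*3 - 1) = -3*(12 - 1) = -3*11 = -33)
x = -21 (x = (3 - 2*6) - 3*4 = (3 - 12) - 12 = -9 - 12 = -21)
x - t(-3, K)*(11 + J(-4)) = -21 - (-3)*(11 - 4) = -21 - (-3)*7 = -21 - 1*(-21) = -21 + 21 = 0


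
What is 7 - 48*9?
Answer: -425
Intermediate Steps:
7 - 48*9 = 7 - 432 = -425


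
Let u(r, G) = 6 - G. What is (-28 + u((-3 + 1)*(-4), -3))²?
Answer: 361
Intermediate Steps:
(-28 + u((-3 + 1)*(-4), -3))² = (-28 + (6 - 1*(-3)))² = (-28 + (6 + 3))² = (-28 + 9)² = (-19)² = 361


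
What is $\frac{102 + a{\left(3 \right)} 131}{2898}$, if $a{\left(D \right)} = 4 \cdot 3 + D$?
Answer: $\frac{689}{966} \approx 0.71325$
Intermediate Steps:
$a{\left(D \right)} = 12 + D$
$\frac{102 + a{\left(3 \right)} 131}{2898} = \frac{102 + \left(12 + 3\right) 131}{2898} = \left(102 + 15 \cdot 131\right) \frac{1}{2898} = \left(102 + 1965\right) \frac{1}{2898} = 2067 \cdot \frac{1}{2898} = \frac{689}{966}$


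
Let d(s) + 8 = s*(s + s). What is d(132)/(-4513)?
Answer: -34840/4513 ≈ -7.7199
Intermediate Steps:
d(s) = -8 + 2*s**2 (d(s) = -8 + s*(s + s) = -8 + s*(2*s) = -8 + 2*s**2)
d(132)/(-4513) = (-8 + 2*132**2)/(-4513) = (-8 + 2*17424)*(-1/4513) = (-8 + 34848)*(-1/4513) = 34840*(-1/4513) = -34840/4513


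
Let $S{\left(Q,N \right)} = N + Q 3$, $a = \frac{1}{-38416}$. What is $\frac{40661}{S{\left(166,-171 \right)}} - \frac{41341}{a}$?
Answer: $\frac{519327005573}{327} \approx 1.5882 \cdot 10^{9}$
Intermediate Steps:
$a = - \frac{1}{38416} \approx -2.6031 \cdot 10^{-5}$
$S{\left(Q,N \right)} = N + 3 Q$
$\frac{40661}{S{\left(166,-171 \right)}} - \frac{41341}{a} = \frac{40661}{-171 + 3 \cdot 166} - \frac{41341}{- \frac{1}{38416}} = \frac{40661}{-171 + 498} - -1588155856 = \frac{40661}{327} + 1588155856 = \frac{519327005573}{327}$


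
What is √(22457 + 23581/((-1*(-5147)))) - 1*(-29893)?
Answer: 29893 + 4*√37190214670/5147 ≈ 30043.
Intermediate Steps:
√(22457 + 23581/((-1*(-5147)))) - 1*(-29893) = √(22457 + 23581/5147) + 29893 = √(115609760/5147) + 29893 = 4*√37190214670/5147 + 29893 = 29893 + 4*√37190214670/5147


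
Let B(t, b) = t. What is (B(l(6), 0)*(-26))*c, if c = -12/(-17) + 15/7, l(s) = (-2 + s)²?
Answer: -141024/119 ≈ -1185.1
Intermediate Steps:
c = 339/119 (c = -12*(-1/17) + 15*(⅐) = 12/17 + 15/7 = 339/119 ≈ 2.8487)
(B(l(6), 0)*(-26))*c = ((-2 + 6)²*(-26))*(339/119) = (4²*(-26))*(339/119) = (16*(-26))*(339/119) = -416*339/119 = -141024/119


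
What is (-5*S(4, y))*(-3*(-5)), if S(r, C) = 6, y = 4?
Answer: -450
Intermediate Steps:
(-5*S(4, y))*(-3*(-5)) = (-5*6)*(-3*(-5)) = -30*15 = -450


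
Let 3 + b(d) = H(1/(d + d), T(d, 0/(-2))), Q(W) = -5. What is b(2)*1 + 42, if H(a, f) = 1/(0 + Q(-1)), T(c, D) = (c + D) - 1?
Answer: 194/5 ≈ 38.800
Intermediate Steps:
T(c, D) = -1 + D + c (T(c, D) = (D + c) - 1 = -1 + D + c)
H(a, f) = -1/5 (H(a, f) = 1/(0 - 5) = 1/(-5) = -1/5)
b(d) = -16/5 (b(d) = -3 - 1/5 = -16/5)
b(2)*1 + 42 = -16/5*1 + 42 = -16/5 + 42 = 194/5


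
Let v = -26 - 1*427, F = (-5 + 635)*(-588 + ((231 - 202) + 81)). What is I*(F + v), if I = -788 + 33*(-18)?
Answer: 416801526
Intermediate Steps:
I = -1382 (I = -788 - 594 = -1382)
F = -301140 (F = 630*(-588 + (29 + 81)) = 630*(-588 + 110) = 630*(-478) = -301140)
v = -453 (v = -26 - 427 = -453)
I*(F + v) = -1382*(-301140 - 453) = -1382*(-301593) = 416801526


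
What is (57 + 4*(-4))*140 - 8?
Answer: 5732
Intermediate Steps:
(57 + 4*(-4))*140 - 8 = (57 - 16)*140 - 8 = 41*140 - 8 = 5740 - 8 = 5732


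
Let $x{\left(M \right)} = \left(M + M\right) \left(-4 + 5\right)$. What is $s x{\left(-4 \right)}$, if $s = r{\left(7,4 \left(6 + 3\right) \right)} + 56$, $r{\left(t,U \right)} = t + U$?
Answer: $-792$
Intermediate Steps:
$x{\left(M \right)} = 2 M$ ($x{\left(M \right)} = 2 M 1 = 2 M$)
$r{\left(t,U \right)} = U + t$
$s = 99$ ($s = \left(4 \left(6 + 3\right) + 7\right) + 56 = \left(4 \cdot 9 + 7\right) + 56 = \left(36 + 7\right) + 56 = 43 + 56 = 99$)
$s x{\left(-4 \right)} = 99 \cdot 2 \left(-4\right) = 99 \left(-8\right) = -792$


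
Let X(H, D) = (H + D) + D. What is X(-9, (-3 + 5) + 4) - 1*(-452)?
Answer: 455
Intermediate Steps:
X(H, D) = H + 2*D (X(H, D) = (D + H) + D = H + 2*D)
X(-9, (-3 + 5) + 4) - 1*(-452) = (-9 + 2*((-3 + 5) + 4)) - 1*(-452) = (-9 + 2*(2 + 4)) + 452 = (-9 + 2*6) + 452 = (-9 + 12) + 452 = 3 + 452 = 455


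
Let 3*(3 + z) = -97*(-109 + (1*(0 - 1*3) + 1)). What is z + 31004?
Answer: 34590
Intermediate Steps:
z = 3586 (z = -3 + (-97*(-109 + (1*(0 - 1*3) + 1)))/3 = -3 + (-97*(-109 + (1*(0 - 3) + 1)))/3 = -3 + (-97*(-109 + (1*(-3) + 1)))/3 = -3 + (-97*(-109 + (-3 + 1)))/3 = -3 + (-97*(-109 - 2))/3 = -3 + (-97*(-111))/3 = -3 + (⅓)*10767 = -3 + 3589 = 3586)
z + 31004 = 3586 + 31004 = 34590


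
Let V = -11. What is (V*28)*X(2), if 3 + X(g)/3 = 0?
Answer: 2772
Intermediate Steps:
X(g) = -9 (X(g) = -9 + 3*0 = -9 + 0 = -9)
(V*28)*X(2) = -11*28*(-9) = -308*(-9) = 2772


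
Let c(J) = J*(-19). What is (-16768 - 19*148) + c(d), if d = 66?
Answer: -20834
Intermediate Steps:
c(J) = -19*J
(-16768 - 19*148) + c(d) = (-16768 - 19*148) - 19*66 = (-16768 - 2812) - 1254 = -19580 - 1254 = -20834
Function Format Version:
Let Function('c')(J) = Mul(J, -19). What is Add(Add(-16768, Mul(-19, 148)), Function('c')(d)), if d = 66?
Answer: -20834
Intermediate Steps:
Function('c')(J) = Mul(-19, J)
Add(Add(-16768, Mul(-19, 148)), Function('c')(d)) = Add(Add(-16768, Mul(-19, 148)), Mul(-19, 66)) = Add(Add(-16768, -2812), -1254) = Add(-19580, -1254) = -20834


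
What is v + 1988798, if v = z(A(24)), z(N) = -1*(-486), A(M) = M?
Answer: 1989284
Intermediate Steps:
z(N) = 486
v = 486
v + 1988798 = 486 + 1988798 = 1989284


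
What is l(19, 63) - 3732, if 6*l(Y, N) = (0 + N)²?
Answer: -6141/2 ≈ -3070.5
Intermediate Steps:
l(Y, N) = N²/6 (l(Y, N) = (0 + N)²/6 = N²/6)
l(19, 63) - 3732 = (⅙)*63² - 3732 = (⅙)*3969 - 3732 = 1323/2 - 3732 = -6141/2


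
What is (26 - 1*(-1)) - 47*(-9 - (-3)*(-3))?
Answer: 873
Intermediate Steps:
(26 - 1*(-1)) - 47*(-9 - (-3)*(-3)) = (26 + 1) - 47*(-9 - 1*9) = 27 - 47*(-9 - 9) = 27 - 47*(-18) = 27 + 846 = 873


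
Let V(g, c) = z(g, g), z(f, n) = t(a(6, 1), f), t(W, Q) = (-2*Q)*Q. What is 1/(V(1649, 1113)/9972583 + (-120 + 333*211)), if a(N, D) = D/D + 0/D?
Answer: 9972583/699501450967 ≈ 1.4257e-5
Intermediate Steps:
a(N, D) = 1 (a(N, D) = 1 + 0 = 1)
t(W, Q) = -2*Q²
z(f, n) = -2*f²
V(g, c) = -2*g²
1/(V(1649, 1113)/9972583 + (-120 + 333*211)) = 1/(-2*1649²/9972583 + (-120 + 333*211)) = 1/(-2*2719201*(1/9972583) + (-120 + 70263)) = 1/(-5438402*1/9972583 + 70143) = 1/(-5438402/9972583 + 70143) = 1/(699501450967/9972583) = 9972583/699501450967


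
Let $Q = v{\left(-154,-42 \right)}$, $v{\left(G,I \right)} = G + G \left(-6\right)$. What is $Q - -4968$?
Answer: $5738$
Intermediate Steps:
$v{\left(G,I \right)} = - 5 G$ ($v{\left(G,I \right)} = G - 6 G = - 5 G$)
$Q = 770$ ($Q = \left(-5\right) \left(-154\right) = 770$)
$Q - -4968 = 770 - -4968 = 770 + 4968 = 5738$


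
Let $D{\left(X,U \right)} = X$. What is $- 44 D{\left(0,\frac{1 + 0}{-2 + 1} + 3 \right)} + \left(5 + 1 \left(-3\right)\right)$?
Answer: $2$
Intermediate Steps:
$- 44 D{\left(0,\frac{1 + 0}{-2 + 1} + 3 \right)} + \left(5 + 1 \left(-3\right)\right) = \left(-44\right) 0 + \left(5 + 1 \left(-3\right)\right) = 0 + \left(5 - 3\right) = 0 + 2 = 2$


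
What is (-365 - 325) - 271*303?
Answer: -82803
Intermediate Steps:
(-365 - 325) - 271*303 = -690 - 82113 = -82803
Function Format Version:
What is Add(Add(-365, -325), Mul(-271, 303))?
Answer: -82803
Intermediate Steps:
Add(Add(-365, -325), Mul(-271, 303)) = Add(-690, -82113) = -82803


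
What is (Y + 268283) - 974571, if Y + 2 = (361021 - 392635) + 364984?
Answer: -372920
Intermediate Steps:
Y = 333368 (Y = -2 + ((361021 - 392635) + 364984) = -2 + (-31614 + 364984) = -2 + 333370 = 333368)
(Y + 268283) - 974571 = (333368 + 268283) - 974571 = 601651 - 974571 = -372920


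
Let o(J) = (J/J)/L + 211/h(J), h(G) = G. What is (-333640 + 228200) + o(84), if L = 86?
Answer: -380840165/3612 ≈ -1.0544e+5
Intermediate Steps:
o(J) = 1/86 + 211/J (o(J) = (J/J)/86 + 211/J = 1*(1/86) + 211/J = 1/86 + 211/J)
(-333640 + 228200) + o(84) = (-333640 + 228200) + (1/86)*(18146 + 84)/84 = -105440 + (1/86)*(1/84)*18230 = -105440 + 9115/3612 = -380840165/3612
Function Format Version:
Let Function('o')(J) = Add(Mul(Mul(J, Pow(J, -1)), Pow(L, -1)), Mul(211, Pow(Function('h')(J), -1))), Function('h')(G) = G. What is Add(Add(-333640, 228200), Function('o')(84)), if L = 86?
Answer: Rational(-380840165, 3612) ≈ -1.0544e+5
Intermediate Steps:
Function('o')(J) = Add(Rational(1, 86), Mul(211, Pow(J, -1))) (Function('o')(J) = Add(Mul(Mul(J, Pow(J, -1)), Pow(86, -1)), Mul(211, Pow(J, -1))) = Add(Mul(1, Rational(1, 86)), Mul(211, Pow(J, -1))) = Add(Rational(1, 86), Mul(211, Pow(J, -1))))
Add(Add(-333640, 228200), Function('o')(84)) = Add(Add(-333640, 228200), Mul(Rational(1, 86), Pow(84, -1), Add(18146, 84))) = Add(-105440, Mul(Rational(1, 86), Rational(1, 84), 18230)) = Add(-105440, Rational(9115, 3612)) = Rational(-380840165, 3612)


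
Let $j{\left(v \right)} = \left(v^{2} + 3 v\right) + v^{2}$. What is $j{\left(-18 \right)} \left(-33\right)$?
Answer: $-19602$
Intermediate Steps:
$j{\left(v \right)} = 2 v^{2} + 3 v$
$j{\left(-18 \right)} \left(-33\right) = - 18 \left(3 + 2 \left(-18\right)\right) \left(-33\right) = - 18 \left(3 - 36\right) \left(-33\right) = \left(-18\right) \left(-33\right) \left(-33\right) = 594 \left(-33\right) = -19602$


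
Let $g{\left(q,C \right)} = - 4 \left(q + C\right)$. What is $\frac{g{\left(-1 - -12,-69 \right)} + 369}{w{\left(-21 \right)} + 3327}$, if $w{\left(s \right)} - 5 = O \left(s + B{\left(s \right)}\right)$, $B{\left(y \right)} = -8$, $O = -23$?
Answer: $\frac{601}{3999} \approx 0.15029$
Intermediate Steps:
$g{\left(q,C \right)} = - 4 C - 4 q$ ($g{\left(q,C \right)} = - 4 \left(C + q\right) = - 4 C - 4 q$)
$w{\left(s \right)} = 189 - 23 s$ ($w{\left(s \right)} = 5 - 23 \left(s - 8\right) = 5 - 23 \left(-8 + s\right) = 5 - \left(-184 + 23 s\right) = 189 - 23 s$)
$\frac{g{\left(-1 - -12,-69 \right)} + 369}{w{\left(-21 \right)} + 3327} = \frac{\left(\left(-4\right) \left(-69\right) - 4 \left(-1 - -12\right)\right) + 369}{\left(189 - -483\right) + 3327} = \frac{\left(276 - 4 \left(-1 + 12\right)\right) + 369}{\left(189 + 483\right) + 3327} = \frac{\left(276 - 44\right) + 369}{672 + 3327} = \frac{\left(276 - 44\right) + 369}{3999} = \left(232 + 369\right) \frac{1}{3999} = 601 \cdot \frac{1}{3999} = \frac{601}{3999}$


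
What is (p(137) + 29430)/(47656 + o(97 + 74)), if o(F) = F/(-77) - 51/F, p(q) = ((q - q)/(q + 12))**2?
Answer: 64584135/104575564 ≈ 0.61758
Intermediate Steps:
p(q) = 0 (p(q) = (0/(12 + q))**2 = 0**2 = 0)
o(F) = -51/F - F/77 (o(F) = F*(-1/77) - 51/F = -F/77 - 51/F = -51/F - F/77)
(p(137) + 29430)/(47656 + o(97 + 74)) = (0 + 29430)/(47656 + (-51/(97 + 74) - (97 + 74)/77)) = 29430/(47656 + (-51/171 - 1/77*171)) = 29430/(47656 + (-51*1/171 - 171/77)) = 29430/(47656 + (-17/57 - 171/77)) = 29430/(47656 - 11056/4389) = 29430/(209151128/4389) = 29430*(4389/209151128) = 64584135/104575564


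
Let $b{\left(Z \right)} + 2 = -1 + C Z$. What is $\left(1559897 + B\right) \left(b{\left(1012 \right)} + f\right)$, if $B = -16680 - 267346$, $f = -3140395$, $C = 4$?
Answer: $-4001578010850$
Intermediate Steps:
$b{\left(Z \right)} = -3 + 4 Z$ ($b{\left(Z \right)} = -2 + \left(-1 + 4 Z\right) = -3 + 4 Z$)
$B = -284026$ ($B = -16680 - 267346 = -284026$)
$\left(1559897 + B\right) \left(b{\left(1012 \right)} + f\right) = \left(1559897 - 284026\right) \left(\left(-3 + 4 \cdot 1012\right) - 3140395\right) = 1275871 \left(\left(-3 + 4048\right) - 3140395\right) = 1275871 \left(4045 - 3140395\right) = 1275871 \left(-3136350\right) = -4001578010850$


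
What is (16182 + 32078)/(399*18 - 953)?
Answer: 48260/6229 ≈ 7.7476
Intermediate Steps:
(16182 + 32078)/(399*18 - 953) = 48260/(7182 - 953) = 48260/6229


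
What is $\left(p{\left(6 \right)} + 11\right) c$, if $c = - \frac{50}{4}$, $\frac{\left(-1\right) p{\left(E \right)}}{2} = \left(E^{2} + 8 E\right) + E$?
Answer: $\frac{4225}{2} \approx 2112.5$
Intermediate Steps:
$p{\left(E \right)} = - 18 E - 2 E^{2}$ ($p{\left(E \right)} = - 2 \left(\left(E^{2} + 8 E\right) + E\right) = - 2 \left(E^{2} + 9 E\right) = - 18 E - 2 E^{2}$)
$c = - \frac{25}{2}$ ($c = \left(-50\right) \frac{1}{4} = - \frac{25}{2} \approx -12.5$)
$\left(p{\left(6 \right)} + 11\right) c = \left(\left(-2\right) 6 \left(9 + 6\right) + 11\right) \left(- \frac{25}{2}\right) = \left(\left(-2\right) 6 \cdot 15 + 11\right) \left(- \frac{25}{2}\right) = \left(-180 + 11\right) \left(- \frac{25}{2}\right) = \left(-169\right) \left(- \frac{25}{2}\right) = \frac{4225}{2}$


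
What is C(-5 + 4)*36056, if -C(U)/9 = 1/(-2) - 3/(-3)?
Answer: -162252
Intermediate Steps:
C(U) = -9/2 (C(U) = -9*(1/(-2) - 3/(-3)) = -9*(1*(-½) - 3*(-⅓)) = -9*(-½ + 1) = -9*½ = -9/2)
C(-5 + 4)*36056 = -9/2*36056 = -162252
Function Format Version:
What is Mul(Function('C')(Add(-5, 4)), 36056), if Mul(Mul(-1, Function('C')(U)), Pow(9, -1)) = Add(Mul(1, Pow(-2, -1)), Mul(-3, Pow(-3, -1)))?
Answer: -162252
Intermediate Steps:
Function('C')(U) = Rational(-9, 2) (Function('C')(U) = Mul(-9, Add(Mul(1, Pow(-2, -1)), Mul(-3, Pow(-3, -1)))) = Mul(-9, Add(Mul(1, Rational(-1, 2)), Mul(-3, Rational(-1, 3)))) = Mul(-9, Add(Rational(-1, 2), 1)) = Mul(-9, Rational(1, 2)) = Rational(-9, 2))
Mul(Function('C')(Add(-5, 4)), 36056) = Mul(Rational(-9, 2), 36056) = -162252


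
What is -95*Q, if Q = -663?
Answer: 62985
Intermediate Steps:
-95*Q = -95*(-663) = 62985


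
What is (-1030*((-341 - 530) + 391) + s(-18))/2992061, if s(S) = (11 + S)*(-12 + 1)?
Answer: 494477/2992061 ≈ 0.16526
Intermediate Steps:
s(S) = -121 - 11*S (s(S) = (11 + S)*(-11) = -121 - 11*S)
(-1030*((-341 - 530) + 391) + s(-18))/2992061 = (-1030*((-341 - 530) + 391) + (-121 - 11*(-18)))/2992061 = (-1030*(-871 + 391) + (-121 + 198))*(1/2992061) = (-1030*(-480) + 77)*(1/2992061) = (494400 + 77)*(1/2992061) = 494477*(1/2992061) = 494477/2992061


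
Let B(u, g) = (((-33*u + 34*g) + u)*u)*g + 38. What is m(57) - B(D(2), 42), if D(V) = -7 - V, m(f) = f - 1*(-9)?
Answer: 648676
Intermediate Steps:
m(f) = 9 + f (m(f) = f + 9 = 9 + f)
B(u, g) = 38 + g*u*(-32*u + 34*g) (B(u, g) = ((-32*u + 34*g)*u)*g + 38 = (u*(-32*u + 34*g))*g + 38 = g*u*(-32*u + 34*g) + 38 = 38 + g*u*(-32*u + 34*g))
m(57) - B(D(2), 42) = (9 + 57) - (38 - 32*42*(-7 - 1*2)**2 + 34*(-7 - 1*2)*42**2) = 66 - (38 - 32*42*(-7 - 2)**2 + 34*(-7 - 2)*1764) = 66 - (38 - 32*42*(-9)**2 + 34*(-9)*1764) = 66 - (38 - 32*42*81 - 539784) = 66 - (38 - 108864 - 539784) = 66 - 1*(-648610) = 66 + 648610 = 648676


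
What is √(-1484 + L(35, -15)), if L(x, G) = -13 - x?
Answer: 2*I*√383 ≈ 39.141*I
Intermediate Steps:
√(-1484 + L(35, -15)) = √(-1484 + (-13 - 1*35)) = √(-1484 + (-13 - 35)) = √(-1484 - 48) = √(-1532) = 2*I*√383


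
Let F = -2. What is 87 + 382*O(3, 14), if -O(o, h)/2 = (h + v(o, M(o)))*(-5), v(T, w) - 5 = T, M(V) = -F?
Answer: 84127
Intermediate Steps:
M(V) = 2 (M(V) = -1*(-2) = 2)
v(T, w) = 5 + T
O(o, h) = 50 + 10*h + 10*o (O(o, h) = -2*(h + (5 + o))*(-5) = -2*(5 + h + o)*(-5) = -2*(-25 - 5*h - 5*o) = 50 + 10*h + 10*o)
87 + 382*O(3, 14) = 87 + 382*(50 + 10*14 + 10*3) = 87 + 382*(50 + 140 + 30) = 87 + 382*220 = 87 + 84040 = 84127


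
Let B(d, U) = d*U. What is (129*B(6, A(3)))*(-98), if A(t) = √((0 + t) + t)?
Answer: -75852*√6 ≈ -1.8580e+5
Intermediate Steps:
A(t) = √2*√t (A(t) = √(t + t) = √(2*t) = √2*√t)
B(d, U) = U*d
(129*B(6, A(3)))*(-98) = (129*((√2*√3)*6))*(-98) = (129*(√6*6))*(-98) = (129*(6*√6))*(-98) = (774*√6)*(-98) = -75852*√6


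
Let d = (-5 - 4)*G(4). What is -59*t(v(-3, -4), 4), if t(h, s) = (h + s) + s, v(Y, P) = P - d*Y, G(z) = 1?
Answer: 1357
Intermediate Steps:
d = -9 (d = (-5 - 4)*1 = -9*1 = -9)
v(Y, P) = P + 9*Y (v(Y, P) = P - (-9)*Y = P + 9*Y)
t(h, s) = h + 2*s
-59*t(v(-3, -4), 4) = -59*((-4 + 9*(-3)) + 2*4) = -59*((-4 - 27) + 8) = -59*(-31 + 8) = -59*(-23) = 1357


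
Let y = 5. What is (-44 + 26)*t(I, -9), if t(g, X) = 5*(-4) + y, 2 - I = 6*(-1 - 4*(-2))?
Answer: 270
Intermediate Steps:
I = -40 (I = 2 - 6*(-1 - 4*(-2)) = 2 - 6*(-1 + 8) = 2 - 6*7 = 2 - 1*42 = 2 - 42 = -40)
t(g, X) = -15 (t(g, X) = 5*(-4) + 5 = -20 + 5 = -15)
(-44 + 26)*t(I, -9) = (-44 + 26)*(-15) = -18*(-15) = 270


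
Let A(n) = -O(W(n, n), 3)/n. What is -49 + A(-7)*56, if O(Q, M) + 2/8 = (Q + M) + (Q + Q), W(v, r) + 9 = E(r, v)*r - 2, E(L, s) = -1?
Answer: -123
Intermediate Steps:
W(v, r) = -11 - r (W(v, r) = -9 + (-r - 2) = -9 + (-2 - r) = -11 - r)
O(Q, M) = -¼ + M + 3*Q (O(Q, M) = -¼ + ((Q + M) + (Q + Q)) = -¼ + ((M + Q) + 2*Q) = -¼ + (M + 3*Q) = -¼ + M + 3*Q)
A(n) = -(-121/4 - 3*n)/n (A(n) = -(-¼ + 3 + 3*(-11 - n))/n = -(-¼ + 3 + (-33 - 3*n))/n = -(-121/4 - 3*n)/n)
-49 + A(-7)*56 = -49 + (3 + (121/4)/(-7))*56 = -49 + (3 + (121/4)*(-⅐))*56 = -49 + (3 - 121/28)*56 = -49 - 37/28*56 = -49 - 74 = -123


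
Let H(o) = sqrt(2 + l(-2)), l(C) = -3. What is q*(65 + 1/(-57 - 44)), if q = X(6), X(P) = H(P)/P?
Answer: 1094*I/101 ≈ 10.832*I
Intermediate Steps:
H(o) = I (H(o) = sqrt(2 - 3) = sqrt(-1) = I)
X(P) = I/P
q = I/6 ≈ 0.16667*I
q*(65 + 1/(-57 - 44)) = (I/6)*(65 + 1/(-57 - 44)) = (I/6)*(65 + 1/(-101)) = (I/6)*(65 - 1/101) = (I/6)*(6564/101) = 1094*I/101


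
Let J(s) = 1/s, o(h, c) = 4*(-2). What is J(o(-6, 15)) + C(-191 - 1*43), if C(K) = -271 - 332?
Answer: -4825/8 ≈ -603.13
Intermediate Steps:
o(h, c) = -8
C(K) = -603
J(o(-6, 15)) + C(-191 - 1*43) = 1/(-8) - 603 = -⅛ - 603 = -4825/8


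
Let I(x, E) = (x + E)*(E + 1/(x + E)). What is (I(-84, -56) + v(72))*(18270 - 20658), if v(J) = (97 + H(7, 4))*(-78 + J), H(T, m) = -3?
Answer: -17377476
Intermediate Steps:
v(J) = -7332 + 94*J (v(J) = (97 - 3)*(-78 + J) = 94*(-78 + J) = -7332 + 94*J)
I(x, E) = (E + x)*(E + 1/(E + x))
(I(-84, -56) + v(72))*(18270 - 20658) = ((1 + (-56)**2 - 56*(-84)) + (-7332 + 94*72))*(18270 - 20658) = ((1 + 3136 + 4704) + (-7332 + 6768))*(-2388) = (7841 - 564)*(-2388) = 7277*(-2388) = -17377476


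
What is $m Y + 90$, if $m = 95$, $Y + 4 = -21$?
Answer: $-2285$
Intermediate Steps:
$Y = -25$ ($Y = -4 - 21 = -25$)
$m Y + 90 = 95 \left(-25\right) + 90 = -2375 + 90 = -2285$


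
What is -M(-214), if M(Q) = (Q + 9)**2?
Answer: -42025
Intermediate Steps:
M(Q) = (9 + Q)**2
-M(-214) = -(9 - 214)**2 = -1*(-205)**2 = -1*42025 = -42025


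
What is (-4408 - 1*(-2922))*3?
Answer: -4458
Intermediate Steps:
(-4408 - 1*(-2922))*3 = (-4408 + 2922)*3 = -1486*3 = -4458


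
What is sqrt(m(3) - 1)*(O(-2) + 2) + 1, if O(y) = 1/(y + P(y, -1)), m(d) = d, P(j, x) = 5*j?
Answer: 1 + 23*sqrt(2)/12 ≈ 3.7106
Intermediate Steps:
O(y) = 1/(6*y) (O(y) = 1/(y + 5*y) = 1/(6*y))
sqrt(m(3) - 1)*(O(-2) + 2) + 1 = sqrt(3 - 1)*((1/6)/(-2) + 2) + 1 = sqrt(2)*((1/6)*(-1/2) + 2) + 1 = sqrt(2)*(-1/12 + 2) + 1 = sqrt(2)*(23/12) + 1 = 23*sqrt(2)/12 + 1 = 1 + 23*sqrt(2)/12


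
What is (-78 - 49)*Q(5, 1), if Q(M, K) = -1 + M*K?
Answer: -508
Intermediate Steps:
Q(M, K) = -1 + K*M
(-78 - 49)*Q(5, 1) = (-78 - 49)*(-1 + 1*5) = -127*(-1 + 5) = -127*4 = -508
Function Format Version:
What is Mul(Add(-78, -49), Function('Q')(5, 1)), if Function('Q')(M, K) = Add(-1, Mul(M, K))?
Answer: -508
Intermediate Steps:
Function('Q')(M, K) = Add(-1, Mul(K, M))
Mul(Add(-78, -49), Function('Q')(5, 1)) = Mul(Add(-78, -49), Add(-1, Mul(1, 5))) = Mul(-127, Add(-1, 5)) = Mul(-127, 4) = -508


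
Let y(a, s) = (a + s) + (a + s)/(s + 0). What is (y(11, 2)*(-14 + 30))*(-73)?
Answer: -22776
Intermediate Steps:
y(a, s) = a + s + (a + s)/s (y(a, s) = (a + s) + (a + s)/s = a + s + (a + s)/s)
(y(11, 2)*(-14 + 30))*(-73) = ((1 + 11 + 2 + 11/2)*(-14 + 30))*(-73) = ((1 + 11 + 2 + 11*(½))*16)*(-73) = ((1 + 11 + 2 + 11/2)*16)*(-73) = ((39/2)*16)*(-73) = 312*(-73) = -22776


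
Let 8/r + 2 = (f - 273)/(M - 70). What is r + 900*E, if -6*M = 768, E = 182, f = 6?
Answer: 7042872/43 ≈ 1.6379e+5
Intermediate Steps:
M = -128 (M = -1/6*768 = -128)
r = -528/43 (r = 8/(-2 + (6 - 273)/(-128 - 70)) = 8/(-2 - 267/(-198)) = 8/(-2 - 267*(-1/198)) = 8/(-2 + 89/66) = 8/(-43/66) = 8*(-66/43) = -528/43 ≈ -12.279)
r + 900*E = -528/43 + 900*182 = -528/43 + 163800 = 7042872/43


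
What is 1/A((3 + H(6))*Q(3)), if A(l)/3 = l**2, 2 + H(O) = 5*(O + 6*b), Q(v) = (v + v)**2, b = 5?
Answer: 1/127374768 ≈ 7.8508e-9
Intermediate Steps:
Q(v) = 4*v**2 (Q(v) = (2*v)**2 = 4*v**2)
H(O) = 148 + 5*O (H(O) = -2 + 5*(O + 6*5) = -2 + 5*(O + 30) = -2 + 5*(30 + O) = -2 + (150 + 5*O) = 148 + 5*O)
A(l) = 3*l**2
1/A((3 + H(6))*Q(3)) = 1/(3*((3 + (148 + 5*6))*(4*3**2))**2) = 1/(3*((3 + (148 + 30))*(4*9))**2) = 1/(3*((3 + 178)*36)**2) = 1/(3*(181*36)**2) = 1/(3*6516**2) = 1/(3*42458256) = 1/127374768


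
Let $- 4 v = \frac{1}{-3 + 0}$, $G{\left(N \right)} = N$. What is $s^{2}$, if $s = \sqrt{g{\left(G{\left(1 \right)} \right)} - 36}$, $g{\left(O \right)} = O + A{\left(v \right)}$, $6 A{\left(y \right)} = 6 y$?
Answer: $- \frac{419}{12} \approx -34.917$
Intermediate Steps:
$v = \frac{1}{12}$ ($v = - \frac{1}{4 \left(-3 + 0\right)} = - \frac{1}{4 \left(-3\right)} = \left(- \frac{1}{4}\right) \left(- \frac{1}{3}\right) = \frac{1}{12} \approx 0.083333$)
$A{\left(y \right)} = y$ ($A{\left(y \right)} = \frac{6 y}{6} = y$)
$g{\left(O \right)} = \frac{1}{12} + O$ ($g{\left(O \right)} = O + \frac{1}{12} = \frac{1}{12} + O$)
$s = \frac{i \sqrt{1257}}{6}$ ($s = \sqrt{\left(\frac{1}{12} + 1\right) - 36} = \sqrt{\frac{13}{12} - 36} = \sqrt{- \frac{419}{12}} = \frac{i \sqrt{1257}}{6} \approx 5.909 i$)
$s^{2} = \left(\frac{i \sqrt{1257}}{6}\right)^{2} = - \frac{419}{12}$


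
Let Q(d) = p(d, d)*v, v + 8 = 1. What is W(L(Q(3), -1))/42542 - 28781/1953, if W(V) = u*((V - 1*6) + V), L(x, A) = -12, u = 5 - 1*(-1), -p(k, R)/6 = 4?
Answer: -612376421/41542263 ≈ -14.741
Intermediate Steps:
v = -7 (v = -8 + 1 = -7)
p(k, R) = -24 (p(k, R) = -6*4 = -24)
u = 6 (u = 5 + 1 = 6)
Q(d) = 168 (Q(d) = -24*(-7) = 168)
W(V) = -36 + 12*V (W(V) = 6*((V - 1*6) + V) = 6*((V - 6) + V) = 6*((-6 + V) + V) = 6*(-6 + 2*V) = -36 + 12*V)
W(L(Q(3), -1))/42542 - 28781/1953 = (-36 + 12*(-12))/42542 - 28781/1953 = (-36 - 144)*(1/42542) - 28781*1/1953 = -180*1/42542 - 28781/1953 = -90/21271 - 28781/1953 = -612376421/41542263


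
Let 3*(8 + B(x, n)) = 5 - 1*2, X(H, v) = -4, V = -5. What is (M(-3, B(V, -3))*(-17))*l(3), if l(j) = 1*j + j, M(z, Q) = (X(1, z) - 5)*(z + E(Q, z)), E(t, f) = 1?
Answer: -1836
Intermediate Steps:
B(x, n) = -7 (B(x, n) = -8 + (5 - 1*2)/3 = -8 + (5 - 2)/3 = -8 + (⅓)*3 = -8 + 1 = -7)
M(z, Q) = -9 - 9*z (M(z, Q) = (-4 - 5)*(z + 1) = -9*(1 + z) = -9 - 9*z)
l(j) = 2*j (l(j) = j + j = 2*j)
(M(-3, B(V, -3))*(-17))*l(3) = ((-9 - 9*(-3))*(-17))*(2*3) = ((-9 + 27)*(-17))*6 = (18*(-17))*6 = -306*6 = -1836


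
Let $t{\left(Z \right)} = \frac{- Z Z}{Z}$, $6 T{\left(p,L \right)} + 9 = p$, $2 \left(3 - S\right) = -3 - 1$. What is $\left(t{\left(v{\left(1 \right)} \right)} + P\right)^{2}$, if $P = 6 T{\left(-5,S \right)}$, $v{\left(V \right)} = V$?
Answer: $225$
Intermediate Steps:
$S = 5$ ($S = 3 - \frac{-3 - 1}{2} = 3 - -2 = 3 + 2 = 5$)
$T{\left(p,L \right)} = - \frac{3}{2} + \frac{p}{6}$
$P = -14$ ($P = 6 \left(- \frac{3}{2} + \frac{1}{6} \left(-5\right)\right) = 6 \left(- \frac{3}{2} - \frac{5}{6}\right) = 6 \left(- \frac{7}{3}\right) = -14$)
$t{\left(Z \right)} = - Z$ ($t{\left(Z \right)} = \frac{\left(-1\right) Z^{2}}{Z} = - Z$)
$\left(t{\left(v{\left(1 \right)} \right)} + P\right)^{2} = \left(\left(-1\right) 1 - 14\right)^{2} = \left(-1 - 14\right)^{2} = \left(-15\right)^{2} = 225$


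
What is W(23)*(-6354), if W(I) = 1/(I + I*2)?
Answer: -2118/23 ≈ -92.087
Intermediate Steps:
W(I) = 1/(3*I) (W(I) = 1/(I + 2*I) = 1/(3*I))
W(23)*(-6354) = ((⅓)/23)*(-6354) = ((⅓)*(1/23))*(-6354) = (1/69)*(-6354) = -2118/23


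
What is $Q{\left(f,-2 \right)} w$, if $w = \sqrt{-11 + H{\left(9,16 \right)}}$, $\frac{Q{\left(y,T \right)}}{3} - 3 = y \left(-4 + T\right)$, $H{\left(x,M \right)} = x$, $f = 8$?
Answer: $- 135 i \sqrt{2} \approx - 190.92 i$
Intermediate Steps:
$Q{\left(y,T \right)} = 9 + 3 y \left(-4 + T\right)$
$w = i \sqrt{2}$ ($w = \sqrt{-11 + 9} = \sqrt{-2} = i \sqrt{2} \approx 1.4142 i$)
$Q{\left(f,-2 \right)} w = \left(9 - 96 + 3 \left(-2\right) 8\right) i \sqrt{2} = \left(9 - 96 - 48\right) i \sqrt{2} = - 135 i \sqrt{2}$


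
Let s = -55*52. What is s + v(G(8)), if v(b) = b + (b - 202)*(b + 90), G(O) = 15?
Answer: -22480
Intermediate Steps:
s = -2860
v(b) = b + (-202 + b)*(90 + b)
s + v(G(8)) = -2860 + (-18180 + 15² - 111*15) = -2860 + (-18180 + 225 - 1665) = -2860 - 19620 = -22480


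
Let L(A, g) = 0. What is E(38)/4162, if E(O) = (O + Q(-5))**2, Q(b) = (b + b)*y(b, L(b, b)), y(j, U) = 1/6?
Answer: 11881/37458 ≈ 0.31718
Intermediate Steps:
y(j, U) = 1/6
Q(b) = b/3 (Q(b) = (b + b)*(1/6) = (2*b)*(1/6) = b/3)
E(O) = (-5/3 + O)**2 (E(O) = (O + (1/3)*(-5))**2 = (O - 5/3)**2 = (-5/3 + O)**2)
E(38)/4162 = ((-5 + 3*38)**2/9)/4162 = ((-5 + 114)**2/9)*(1/4162) = ((1/9)*109**2)*(1/4162) = ((1/9)*11881)*(1/4162) = (11881/9)*(1/4162) = 11881/37458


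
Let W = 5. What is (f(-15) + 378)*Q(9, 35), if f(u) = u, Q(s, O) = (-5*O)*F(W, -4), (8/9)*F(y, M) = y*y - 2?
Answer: -13149675/8 ≈ -1.6437e+6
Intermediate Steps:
F(y, M) = -9/4 + 9*y**2/8 (F(y, M) = 9*(y*y - 2)/8 = 9*(y**2 - 2)/8 = 9*(-2 + y**2)/8 = -9/4 + 9*y**2/8)
Q(s, O) = -1035*O/8 (Q(s, O) = (-5*O)*(-9/4 + (9/8)*5**2) = (-5*O)*(-9/4 + (9/8)*25) = (-5*O)*(-9/4 + 225/8) = -5*O*(207/8) = -1035*O/8)
(f(-15) + 378)*Q(9, 35) = (-15 + 378)*(-1035/8*35) = 363*(-36225/8) = -13149675/8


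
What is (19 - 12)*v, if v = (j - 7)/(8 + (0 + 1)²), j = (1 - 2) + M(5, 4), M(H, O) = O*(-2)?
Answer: -112/9 ≈ -12.444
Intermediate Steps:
M(H, O) = -2*O
j = -9 (j = (1 - 2) - 2*4 = -1 - 8 = -9)
v = -16/9 (v = (-9 - 7)/(8 + (0 + 1)²) = -16/(8 + 1²) = -16/(8 + 1) = -16/9 ≈ -1.7778)
(19 - 12)*v = (19 - 12)*(-16/9) = 7*(-16/9) = -112/9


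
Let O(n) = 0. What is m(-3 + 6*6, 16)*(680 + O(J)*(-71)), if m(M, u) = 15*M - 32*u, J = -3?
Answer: -11560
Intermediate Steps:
m(M, u) = -32*u + 15*M
m(-3 + 6*6, 16)*(680 + O(J)*(-71)) = (-32*16 + 15*(-3 + 6*6))*(680 + 0*(-71)) = (-512 + 15*(-3 + 36))*(680 + 0) = (-512 + 15*33)*680 = (-512 + 495)*680 = -17*680 = -11560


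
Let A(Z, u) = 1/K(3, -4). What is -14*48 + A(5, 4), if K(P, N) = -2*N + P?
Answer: -7391/11 ≈ -671.91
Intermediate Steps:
K(P, N) = P - 2*N
A(Z, u) = 1/11 (A(Z, u) = 1/(3 - 2*(-4)) = 1/(3 + 8) = 1/11)
-14*48 + A(5, 4) = -14*48 + 1/11 = -672 + 1/11 = -7391/11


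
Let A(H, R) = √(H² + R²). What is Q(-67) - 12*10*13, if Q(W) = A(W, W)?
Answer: -1560 + 67*√2 ≈ -1465.2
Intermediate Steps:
Q(W) = √2*√(W²) (Q(W) = √(W² + W²) = √(2*W²) = √2*√(W²))
Q(-67) - 12*10*13 = √2*√((-67)²) - 12*10*13 = √2*√4489 - 120*13 = √2*67 - 1560 = 67*√2 - 1560 = -1560 + 67*√2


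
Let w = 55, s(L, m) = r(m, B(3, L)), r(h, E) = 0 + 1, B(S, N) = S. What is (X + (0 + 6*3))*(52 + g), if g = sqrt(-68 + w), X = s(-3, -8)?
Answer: 988 + 19*I*sqrt(13) ≈ 988.0 + 68.505*I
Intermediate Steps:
r(h, E) = 1
s(L, m) = 1
X = 1
g = I*sqrt(13) (g = sqrt(-68 + 55) = sqrt(-13) = I*sqrt(13) ≈ 3.6056*I)
(X + (0 + 6*3))*(52 + g) = (1 + (0 + 6*3))*(52 + I*sqrt(13)) = (1 + (0 + 18))*(52 + I*sqrt(13)) = (1 + 18)*(52 + I*sqrt(13)) = 19*(52 + I*sqrt(13)) = 988 + 19*I*sqrt(13)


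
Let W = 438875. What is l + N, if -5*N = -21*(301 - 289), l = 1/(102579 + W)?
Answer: 136446413/2707270 ≈ 50.400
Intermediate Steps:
l = 1/541454 (l = 1/(102579 + 438875) = 1/541454 ≈ 1.8469e-6)
N = 252/5 (N = -(-21)*(301 - 289)/5 = -(-21)*12/5 = -1/5*(-252) = 252/5 ≈ 50.400)
l + N = 1/541454 + 252/5 = 136446413/2707270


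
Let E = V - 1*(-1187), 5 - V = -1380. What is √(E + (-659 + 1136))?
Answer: √3049 ≈ 55.218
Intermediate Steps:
V = 1385 (V = 5 - 1*(-1380) = 5 + 1380 = 1385)
E = 2572 (E = 1385 - 1*(-1187) = 1385 + 1187 = 2572)
√(E + (-659 + 1136)) = √(2572 + (-659 + 1136)) = √(2572 + 477) = √3049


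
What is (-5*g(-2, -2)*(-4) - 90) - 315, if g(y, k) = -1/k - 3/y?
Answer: -365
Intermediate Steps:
(-5*g(-2, -2)*(-4) - 90) - 315 = (-5*(-1/(-2) - 3/(-2))*(-4) - 90) - 315 = (-5*(-1*(-1/2) - 3*(-1/2))*(-4) - 90) - 315 = (-5*(1/2 + 3/2)*(-4) - 90) - 315 = (-5*2*(-4) - 90) - 315 = (-10*(-4) - 90) - 315 = (40 - 90) - 315 = -50 - 315 = -365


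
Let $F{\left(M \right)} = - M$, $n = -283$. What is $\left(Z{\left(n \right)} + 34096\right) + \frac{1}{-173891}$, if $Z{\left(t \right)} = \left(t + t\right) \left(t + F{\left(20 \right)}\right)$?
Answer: $\frac{35750946253}{173891} \approx 2.0559 \cdot 10^{5}$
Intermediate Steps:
$Z{\left(t \right)} = 2 t \left(-20 + t\right)$ ($Z{\left(t \right)} = \left(t + t\right) \left(t - 20\right) = 2 t \left(t - 20\right) = 2 t \left(-20 + t\right)$)
$\left(Z{\left(n \right)} + 34096\right) + \frac{1}{-173891} = \left(2 \left(-283\right) \left(-20 - 283\right) + 34096\right) + \frac{1}{-173891} = \left(2 \left(-283\right) \left(-303\right) + 34096\right) - \frac{1}{173891} = \left(171498 + 34096\right) - \frac{1}{173891} = 205594 - \frac{1}{173891} = \frac{35750946253}{173891}$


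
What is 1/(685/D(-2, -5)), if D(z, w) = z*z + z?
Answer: 2/685 ≈ 0.0029197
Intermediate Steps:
D(z, w) = z + z² (D(z, w) = z² + z = z + z²)
1/(685/D(-2, -5)) = 1/(685/((-2*(1 - 2)))) = 1/(685/((-2*(-1)))) = 1/(685/2) = 2/685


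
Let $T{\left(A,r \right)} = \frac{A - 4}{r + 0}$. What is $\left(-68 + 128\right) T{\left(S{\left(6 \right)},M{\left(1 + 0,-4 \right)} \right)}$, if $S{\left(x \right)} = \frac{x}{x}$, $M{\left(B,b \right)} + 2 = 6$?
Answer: $-45$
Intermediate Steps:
$M{\left(B,b \right)} = 4$ ($M{\left(B,b \right)} = -2 + 6 = 4$)
$S{\left(x \right)} = 1$
$T{\left(A,r \right)} = \frac{-4 + A}{r}$
$\left(-68 + 128\right) T{\left(S{\left(6 \right)},M{\left(1 + 0,-4 \right)} \right)} = \left(-68 + 128\right) \frac{-4 + 1}{4} = 60 \cdot \frac{1}{4} \left(-3\right) = 60 \left(- \frac{3}{4}\right) = -45$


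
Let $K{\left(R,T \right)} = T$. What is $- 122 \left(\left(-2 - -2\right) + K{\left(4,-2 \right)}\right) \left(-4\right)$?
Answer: $-976$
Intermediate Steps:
$- 122 \left(\left(-2 - -2\right) + K{\left(4,-2 \right)}\right) \left(-4\right) = - 122 \left(\left(-2 - -2\right) - 2\right) \left(-4\right) = - 122 \left(\left(-2 + 2\right) - 2\right) \left(-4\right) = - 122 \left(0 - 2\right) \left(-4\right) = - 122 \left(\left(-2\right) \left(-4\right)\right) = \left(-122\right) 8 = -976$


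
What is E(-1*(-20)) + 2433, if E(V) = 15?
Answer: 2448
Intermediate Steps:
E(-1*(-20)) + 2433 = 15 + 2433 = 2448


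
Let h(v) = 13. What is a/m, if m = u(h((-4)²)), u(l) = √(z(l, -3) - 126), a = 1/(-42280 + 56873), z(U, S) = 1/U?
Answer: -I*√21281/23888741 ≈ -6.1066e-6*I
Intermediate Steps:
a = 1/14593 ≈ 6.8526e-5
u(l) = √(-126 + 1/l) (u(l) = √(1/l - 126) = √(-126 + 1/l))
m = I*√21281/13 (m = √(-126 + 1/13) = √(-1637/13) = I*√21281/13 ≈ 11.222*I)
a/m = 1/(14593*((I*√21281/13))) = (-I*√21281/1637)/14593 = -I*√21281/23888741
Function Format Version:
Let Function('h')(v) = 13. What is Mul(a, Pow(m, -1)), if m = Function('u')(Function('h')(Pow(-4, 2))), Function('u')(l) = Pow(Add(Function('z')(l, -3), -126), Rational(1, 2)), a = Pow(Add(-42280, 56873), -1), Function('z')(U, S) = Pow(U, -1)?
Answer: Mul(Rational(-1, 23888741), I, Pow(21281, Rational(1, 2))) ≈ Mul(-6.1066e-6, I)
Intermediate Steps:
a = Rational(1, 14593) (a = Pow(14593, -1) = Rational(1, 14593) ≈ 6.8526e-5)
Function('u')(l) = Pow(Add(-126, Pow(l, -1)), Rational(1, 2)) (Function('u')(l) = Pow(Add(Pow(l, -1), -126), Rational(1, 2)) = Pow(Add(-126, Pow(l, -1)), Rational(1, 2)))
m = Mul(Rational(1, 13), I, Pow(21281, Rational(1, 2))) (m = Pow(Add(-126, Pow(13, -1)), Rational(1, 2)) = Pow(Add(-126, Rational(1, 13)), Rational(1, 2)) = Pow(Rational(-1637, 13), Rational(1, 2)) = Mul(Rational(1, 13), I, Pow(21281, Rational(1, 2))) ≈ Mul(11.222, I))
Mul(a, Pow(m, -1)) = Mul(Rational(1, 14593), Pow(Mul(Rational(1, 13), I, Pow(21281, Rational(1, 2))), -1)) = Mul(Rational(1, 14593), Mul(Rational(-1, 1637), I, Pow(21281, Rational(1, 2)))) = Mul(Rational(-1, 23888741), I, Pow(21281, Rational(1, 2)))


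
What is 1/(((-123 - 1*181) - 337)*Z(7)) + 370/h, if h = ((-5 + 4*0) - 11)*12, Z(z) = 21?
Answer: -276709/143584 ≈ -1.9272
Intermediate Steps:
h = -192 (h = ((-5 + 0) - 11)*12 = (-5 - 11)*12 = -16*12 = -192)
1/(((-123 - 1*181) - 337)*Z(7)) + 370/h = 1/((-123 - 1*181) - 337*21) + 370/(-192) = (1/21)/((-123 - 181) - 337) + 370*(-1/192) = (1/21)/(-304 - 337) - 185/96 = (1/21)/(-641) - 185/96 = -1/641*1/21 - 185/96 = -1/13461 - 185/96 = -276709/143584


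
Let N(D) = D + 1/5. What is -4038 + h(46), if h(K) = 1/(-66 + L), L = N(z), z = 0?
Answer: -1328507/329 ≈ -4038.0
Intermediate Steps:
N(D) = ⅕ + D (N(D) = D + 1*(⅕) = D + ⅕ = ⅕ + D)
L = ⅕ (L = ⅕ + 0 = ⅕ ≈ 0.20000)
h(K) = -5/329 (h(K) = 1/(-66 + ⅕) = 1/(-329/5) = -5/329)
-4038 + h(46) = -4038 - 5/329 = -1328507/329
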